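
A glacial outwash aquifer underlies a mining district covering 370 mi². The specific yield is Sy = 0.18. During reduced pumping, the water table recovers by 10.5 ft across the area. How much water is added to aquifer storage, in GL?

ΔV ≈ 552 GL

A = 370 mi² = 9.583 × 10^8 m²
Δh = 10.5 ft = 3.2 m
ΔV = Sy × A × Δh = 0.18 × 9.583 × 10^8 m² × 3.2 m = 5.52 × 10^8 m³
ΔV = 5.52 × 10^8 m³ = 552 GL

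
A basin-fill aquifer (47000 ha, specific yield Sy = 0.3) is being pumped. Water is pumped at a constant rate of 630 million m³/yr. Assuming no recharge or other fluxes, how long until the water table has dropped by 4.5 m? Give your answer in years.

t ≈ 1.01 years

A = 47000 ha = 4.7 × 10^8 m²
ΔV = Sy × A × Δh = 0.3 × 4.7 × 10^8 × 4.5 = 6.345 × 10^8 m³
Q = 630 million m³/yr = 1.726 × 10^6 m³/d
t = ΔV / Q = 6.345 × 10^8 m³ / 1.726 × 10^6 m³/d = 367.6 d
t = 367.6 d ≈ 1.007 years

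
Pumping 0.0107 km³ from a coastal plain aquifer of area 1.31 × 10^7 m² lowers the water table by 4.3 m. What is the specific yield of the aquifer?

ΔV = 0.0107 km³ = 1.07 × 10^7 m³
Sy = ΔV / (A × Δh) = 1.07 × 10^7 m³ / (1.31 × 10^7 m² × 4.3 m) = 0.19

Sy ≈ 0.19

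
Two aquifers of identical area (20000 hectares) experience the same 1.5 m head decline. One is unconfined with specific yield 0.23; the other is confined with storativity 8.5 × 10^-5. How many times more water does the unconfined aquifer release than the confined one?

ΔV_u / ΔV_c ≈ 2710

A = 20000 hectares = 2 × 10^8 m²
Unconfined: ΔV_u = Sy × A × Δh = 0.23 × 2 × 10^8 × 1.5 = 6.9 × 10^7 m³
Confined: ΔV_c = S × A × Δh = 8.5 × 10^-5 × 2 × 10^8 × 1.5 = 25500 m³
Ratio = ΔV_u / ΔV_c = Sy / S = 0.23 / 8.5 × 10^-5 = 2706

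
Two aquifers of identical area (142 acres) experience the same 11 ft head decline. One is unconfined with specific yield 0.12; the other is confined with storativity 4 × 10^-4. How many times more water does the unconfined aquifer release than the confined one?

ΔV_u / ΔV_c ≈ 300

A = 142 acres = 5.747 × 10^5 m²
Δh = 11 ft = 3.353 m
Unconfined: ΔV_u = Sy × A × Δh = 0.12 × 5.747 × 10^5 × 3.353 = 2.312 × 10^5 m³
Confined: ΔV_c = S × A × Δh = 4 × 10^-4 × 5.747 × 10^5 × 3.353 = 770.7 m³
Ratio = ΔV_u / ΔV_c = Sy / S = 0.12 / 4 × 10^-4 = 300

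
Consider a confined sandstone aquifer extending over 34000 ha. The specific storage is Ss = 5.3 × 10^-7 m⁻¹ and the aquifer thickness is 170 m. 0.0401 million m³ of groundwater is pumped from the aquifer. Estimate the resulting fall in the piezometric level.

Δh ≈ 1.31 m

S = Ss × b = 5.3 × 10^-7 m⁻¹ × 170 m = 9.01 × 10^-5
A = 34000 ha = 3.4 × 10^8 m²
ΔV = 0.0401 million m³ = 40100 m³
Δh = ΔV / (S × A) = 40100 m³ / (9.01 × 10^-5 × 3.4 × 10^8 m²) = 1.309 m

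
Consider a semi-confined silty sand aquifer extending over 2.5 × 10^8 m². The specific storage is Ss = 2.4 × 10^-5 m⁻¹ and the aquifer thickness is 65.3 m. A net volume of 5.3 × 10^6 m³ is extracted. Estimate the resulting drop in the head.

S = Ss × b = 2.4 × 10^-5 m⁻¹ × 65.3 m = 1.567 × 10^-3
Δh = ΔV / (S × A) = 5.3 × 10^6 m³ / (0.001567 × 2.5 × 10^8 m²) = 13.53 m

Δh ≈ 13.5 m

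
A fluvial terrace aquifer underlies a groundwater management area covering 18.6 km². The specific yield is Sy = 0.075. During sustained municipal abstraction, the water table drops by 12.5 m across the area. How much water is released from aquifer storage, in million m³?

ΔV ≈ 17.4 million m³

A = 18.6 km² = 1.86 × 10^7 m²
ΔV = Sy × A × Δh = 0.075 × 1.86 × 10^7 m² × 12.5 m = 1.744 × 10^7 m³
ΔV = 1.744 × 10^7 m³ = 17.44 million m³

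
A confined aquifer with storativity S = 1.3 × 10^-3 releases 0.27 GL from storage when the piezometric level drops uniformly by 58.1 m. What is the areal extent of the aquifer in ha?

A ≈ 357 ha

ΔV = 0.27 GL = 2.7 × 10^5 m³
A = ΔV / (S × Δh) = 2.7 × 10^5 / (0.0013 × 58.1) = 3.575 × 10^6 m²
A = 3.575 × 10^6 m² = 357.5 ha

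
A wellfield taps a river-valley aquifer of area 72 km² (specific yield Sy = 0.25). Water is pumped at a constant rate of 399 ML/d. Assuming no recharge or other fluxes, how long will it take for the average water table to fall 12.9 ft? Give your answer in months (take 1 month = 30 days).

t ≈ 5.91 months

A = 72 km² = 7.2 × 10^7 m²
Δh = 12.9 ft = 3.932 m
ΔV = Sy × A × Δh = 0.25 × 7.2 × 10^7 × 3.932 = 7.077 × 10^7 m³
Q = 399 ML/d = 3.99 × 10^5 m³/d
t = ΔV / Q = 7.077 × 10^7 m³ / 3.99 × 10^5 m³/d = 177.4 d
t = 177.4 d ≈ 5.913 months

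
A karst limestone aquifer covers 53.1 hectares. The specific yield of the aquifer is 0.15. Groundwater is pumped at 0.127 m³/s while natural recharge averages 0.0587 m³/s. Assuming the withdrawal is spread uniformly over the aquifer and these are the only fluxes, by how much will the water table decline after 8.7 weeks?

A = 53.1 hectares = 5.31 × 10^5 m²
Net abstraction = 0.127 − 0.0587 = 0.0683 m³/s
Q_net = 0.0683 m³/s = 5901 m³/d
t = 8.7 weeks = 60.9 d
ΔV = Q × t = 5901 m³/d × 60.9 d = 3.594 × 10^5 m³
Δh = ΔV / (Sy × A) = 3.594 × 10^5 / (0.15 × 5.31 × 10^5) = 4.512 m

Δh ≈ 4.51 m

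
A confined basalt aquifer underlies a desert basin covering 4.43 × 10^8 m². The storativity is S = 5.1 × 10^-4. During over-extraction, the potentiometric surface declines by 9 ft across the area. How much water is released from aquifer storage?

Δh = 9 ft = 2.743 m
ΔV = S × A × Δh = 5.1 × 10^-4 × 4.43 × 10^8 m² × 2.743 m = 6.198 × 10^5 m³

ΔV ≈ 6.2 × 10^5 m³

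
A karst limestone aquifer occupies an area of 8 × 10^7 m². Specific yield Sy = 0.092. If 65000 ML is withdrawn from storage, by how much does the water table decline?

ΔV = 65000 ML = 6.5 × 10^7 m³
Δh = ΔV / (Sy × A) = 6.5 × 10^7 m³ / (0.092 × 8 × 10^7 m²) = 8.832 m

Δh ≈ 8.83 m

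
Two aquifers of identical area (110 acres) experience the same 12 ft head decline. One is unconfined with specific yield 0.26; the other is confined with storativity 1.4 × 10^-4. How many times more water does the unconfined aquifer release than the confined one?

ΔV_u / ΔV_c ≈ 1860

A = 110 acres = 4.452 × 10^5 m²
Δh = 12 ft = 3.658 m
Unconfined: ΔV_u = Sy × A × Δh = 0.26 × 4.452 × 10^5 × 3.658 = 4.233 × 10^5 m³
Confined: ΔV_c = S × A × Δh = 1.4 × 10^-4 × 4.452 × 10^5 × 3.658 = 227.9 m³
Ratio = ΔV_u / ΔV_c = Sy / S = 0.26 / 1.4 × 10^-4 = 1857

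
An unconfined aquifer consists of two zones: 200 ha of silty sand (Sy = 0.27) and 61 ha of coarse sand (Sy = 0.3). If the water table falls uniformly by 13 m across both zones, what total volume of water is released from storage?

ΔV ≈ 9.4 × 10^6 m³

A₁ = 200 ha = 2 × 10^6 m²; A₂ = 61 ha = 6.1 × 10^5 m²
ΔV₁ = 0.27 × 2 × 10^6 × 13 = 7.02 × 10^6 m³
ΔV₂ = 0.3 × 6.1 × 10^5 × 13 = 2.379 × 10^6 m³
ΔV = ΔV₁ + ΔV₂ = 9.399 × 10^6 m³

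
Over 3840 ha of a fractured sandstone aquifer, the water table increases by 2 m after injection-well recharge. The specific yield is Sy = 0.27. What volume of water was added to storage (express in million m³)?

ΔV ≈ 20.7 million m³

A = 3840 ha = 3.84 × 10^7 m²
ΔV = Sy × A × Δh = 0.27 × 3.84 × 10^7 m² × 2 m = 2.074 × 10^7 m³
ΔV = 2.074 × 10^7 m³ = 20.74 million m³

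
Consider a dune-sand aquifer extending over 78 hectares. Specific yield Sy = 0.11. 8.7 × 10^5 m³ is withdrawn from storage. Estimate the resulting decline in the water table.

A = 78 hectares = 7.8 × 10^5 m²
Δh = ΔV / (Sy × A) = 8.7 × 10^5 m³ / (0.11 × 7.8 × 10^5 m²) = 10.14 m

Δh ≈ 10.1 m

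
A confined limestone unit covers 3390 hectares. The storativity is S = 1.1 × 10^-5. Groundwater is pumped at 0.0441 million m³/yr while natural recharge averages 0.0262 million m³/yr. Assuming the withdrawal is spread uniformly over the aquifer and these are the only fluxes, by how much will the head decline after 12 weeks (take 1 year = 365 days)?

Δh ≈ 11 m

A = 3390 hectares = 3.39 × 10^7 m²
Net abstraction = 0.0441 − 0.0262 = 0.0179 million m³/yr
Q_net = 0.0179 million m³/yr = 49.04 m³/d
t = 12 weeks = 84 d
ΔV = Q × t = 49.04 m³/d × 84 d = 4119 m³
Δh = ΔV / (S × A) = 4119 / (1.1 × 10^-5 × 3.39 × 10^7) = 11.05 m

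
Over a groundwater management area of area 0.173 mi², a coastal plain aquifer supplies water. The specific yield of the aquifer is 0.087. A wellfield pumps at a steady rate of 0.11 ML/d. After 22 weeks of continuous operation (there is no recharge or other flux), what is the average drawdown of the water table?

Δh ≈ 0.435 m

A = 0.173 mi² = 4.481 × 10^5 m²
Q = 0.11 ML/d = 110 m³/d
t = 22 weeks = 154 d
ΔV = Q × t = 110 m³/d × 154 d = 16940 m³
Δh = ΔV / (Sy × A) = 16940 / (0.087 × 4.481 × 10^5) = 0.4346 m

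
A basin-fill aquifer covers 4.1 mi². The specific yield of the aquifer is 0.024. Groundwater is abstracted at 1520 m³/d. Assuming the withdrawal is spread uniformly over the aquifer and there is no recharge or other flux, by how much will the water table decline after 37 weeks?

A = 4.1 mi² = 1.062 × 10^7 m²
t = 37 weeks = 259 d
ΔV = Q × t = 1520 m³/d × 259 d = 3.937 × 10^5 m³
Δh = ΔV / (Sy × A) = 3.937 × 10^5 / (0.024 × 1.062 × 10^7) = 1.545 m

Δh ≈ 1.54 m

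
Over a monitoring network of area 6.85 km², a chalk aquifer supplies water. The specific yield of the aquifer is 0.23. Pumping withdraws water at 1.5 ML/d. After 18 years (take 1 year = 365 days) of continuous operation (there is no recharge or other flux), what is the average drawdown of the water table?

Δh ≈ 6.26 m

A = 6.85 km² = 6.85 × 10^6 m²
Q = 1.5 ML/d = 1500 m³/d
t = 18 years = 6570 d
ΔV = Q × t = 1500 m³/d × 6570 d = 9.855 × 10^6 m³
Δh = ΔV / (Sy × A) = 9.855 × 10^6 / (0.23 × 6.85 × 10^6) = 6.255 m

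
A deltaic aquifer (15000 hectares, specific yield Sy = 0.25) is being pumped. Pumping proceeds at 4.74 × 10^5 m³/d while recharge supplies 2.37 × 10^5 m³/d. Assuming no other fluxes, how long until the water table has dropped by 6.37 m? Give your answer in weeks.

t ≈ 144 weeks

A = 15000 hectares = 1.5 × 10^8 m²
ΔV = Sy × A × Δh = 0.25 × 1.5 × 10^8 × 6.37 = 2.389 × 10^8 m³
Net withdrawal = 4.74 × 10^5 − 2.37 × 10^5 = 2.37 × 10^5 m³/d
t = ΔV / Q = 2.389 × 10^8 m³ / 2.37 × 10^5 m³/d = 1008 d
t = 1008 d ≈ 144 weeks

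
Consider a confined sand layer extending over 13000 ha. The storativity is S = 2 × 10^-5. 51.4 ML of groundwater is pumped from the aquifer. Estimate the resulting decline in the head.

Δh ≈ 19.8 m

A = 13000 ha = 1.3 × 10^8 m²
ΔV = 51.4 ML = 51400 m³
Δh = ΔV / (S × A) = 51400 m³ / (2 × 10^-5 × 1.3 × 10^8 m²) = 19.77 m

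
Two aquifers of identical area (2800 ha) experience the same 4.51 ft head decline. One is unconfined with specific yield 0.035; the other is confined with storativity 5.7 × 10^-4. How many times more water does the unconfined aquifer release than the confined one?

A = 2800 ha = 2.8 × 10^7 m²
Δh = 4.51 ft = 1.375 m
Unconfined: ΔV_u = Sy × A × Δh = 0.035 × 2.8 × 10^7 × 1.375 = 1.347 × 10^6 m³
Confined: ΔV_c = S × A × Δh = 5.7 × 10^-4 × 2.8 × 10^7 × 1.375 = 21940 m³
Ratio = ΔV_u / ΔV_c = Sy / S = 0.035 / 5.7 × 10^-4 = 61.4

ΔV_u / ΔV_c ≈ 61.4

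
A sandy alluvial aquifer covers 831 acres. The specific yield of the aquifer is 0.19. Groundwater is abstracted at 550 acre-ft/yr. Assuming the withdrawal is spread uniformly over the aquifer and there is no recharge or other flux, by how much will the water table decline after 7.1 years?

A = 831 acres = 3.363 × 10^6 m²
Q = 550 acre-ft/yr = 1859 m³/d
t = 7.1 years = 2592 d
ΔV = Q × t = 1859 m³/d × 2592 d = 4.817 × 10^6 m³
Δh = ΔV / (Sy × A) = 4.817 × 10^6 / (0.19 × 3.363 × 10^6) = 7.538 m

Δh ≈ 7.54 m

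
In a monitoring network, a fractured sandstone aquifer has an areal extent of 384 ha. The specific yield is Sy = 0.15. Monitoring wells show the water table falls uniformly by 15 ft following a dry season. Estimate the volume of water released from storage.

A = 384 ha = 3.84 × 10^6 m²
Δh = 15 ft = 4.572 m
ΔV = Sy × A × Δh = 0.15 × 3.84 × 10^6 m² × 4.572 m = 2.633 × 10^6 m³

ΔV ≈ 2.63 × 10^6 m³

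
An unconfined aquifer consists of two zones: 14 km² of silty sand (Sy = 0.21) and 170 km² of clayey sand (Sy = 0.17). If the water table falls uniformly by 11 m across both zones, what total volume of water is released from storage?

ΔV ≈ 3.5 × 10^8 m³

A₁ = 14 km² = 1.4 × 10^7 m²; A₂ = 170 km² = 1.7 × 10^8 m²
ΔV₁ = 0.21 × 1.4 × 10^7 × 11 = 3.234 × 10^7 m³
ΔV₂ = 0.17 × 1.7 × 10^8 × 11 = 3.179 × 10^8 m³
ΔV = ΔV₁ + ΔV₂ = 3.502 × 10^8 m³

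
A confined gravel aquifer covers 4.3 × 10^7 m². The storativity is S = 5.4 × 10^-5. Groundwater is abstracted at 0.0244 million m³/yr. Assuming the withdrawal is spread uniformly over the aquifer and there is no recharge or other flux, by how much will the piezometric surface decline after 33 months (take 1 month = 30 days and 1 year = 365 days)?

Δh ≈ 28.5 m

Q = 0.0244 million m³/yr = 66.85 m³/d
t = 33 months = 990 d
ΔV = Q × t = 66.85 m³/d × 990 d = 66180 m³
Δh = ΔV / (S × A) = 66180 / (5.4 × 10^-5 × 4.3 × 10^7) = 28.5 m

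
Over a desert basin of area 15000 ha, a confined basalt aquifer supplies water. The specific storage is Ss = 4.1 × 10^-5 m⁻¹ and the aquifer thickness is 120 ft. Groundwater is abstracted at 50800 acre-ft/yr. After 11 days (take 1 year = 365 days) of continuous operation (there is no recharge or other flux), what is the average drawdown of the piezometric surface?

b = 120 ft = 36.58 m
S = Ss × b = 4.1 × 10^-5 m⁻¹ × 36.58 m = 1.5 × 10^-3
A = 15000 ha = 1.5 × 10^8 m²
Q = 50800 acre-ft/yr = 1.717 × 10^5 m³/d
ΔV = Q × t = 1.717 × 10^5 m³/d × 11 d = 1.888 × 10^6 m³
Δh = ΔV / (S × A) = 1.888 × 10^6 / (0.0015 × 1.5 × 10^8) = 8.395 m

Δh ≈ 8.4 m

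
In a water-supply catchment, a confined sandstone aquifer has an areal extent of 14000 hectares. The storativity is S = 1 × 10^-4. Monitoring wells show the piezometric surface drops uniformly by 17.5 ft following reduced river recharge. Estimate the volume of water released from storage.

A = 14000 hectares = 1.4 × 10^8 m²
Δh = 17.5 ft = 5.334 m
ΔV = S × A × Δh = 1 × 10^-4 × 1.4 × 10^8 m² × 5.334 m = 74680 m³

ΔV ≈ 74700 m³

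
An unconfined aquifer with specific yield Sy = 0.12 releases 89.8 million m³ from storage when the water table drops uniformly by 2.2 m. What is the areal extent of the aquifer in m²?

ΔV = 89.8 million m³ = 8.98 × 10^7 m³
A = ΔV / (Sy × Δh) = 8.98 × 10^7 / (0.12 × 2.2) = 3.402 × 10^8 m²

A ≈ 3.4 × 10^8 m²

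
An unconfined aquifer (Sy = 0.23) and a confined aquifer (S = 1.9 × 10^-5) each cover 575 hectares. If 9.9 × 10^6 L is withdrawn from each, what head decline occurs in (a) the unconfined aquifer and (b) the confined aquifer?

Δh_u ≈ 0.00749 m; Δh_c ≈ 90.6 m

A = 575 hectares = 5.75 × 10^6 m²
ΔV = 9.9 × 10^6 L = 9900 m³
Unconfined: Δh_u = ΔV/(Sy·A) = 9900/(0.23 × 5.75 × 10^6) = 0.007486 m
Confined: Δh_c = ΔV/(S·A) = 9900/(1.9 × 10^-5 × 5.75 × 10^6) = 90.62 m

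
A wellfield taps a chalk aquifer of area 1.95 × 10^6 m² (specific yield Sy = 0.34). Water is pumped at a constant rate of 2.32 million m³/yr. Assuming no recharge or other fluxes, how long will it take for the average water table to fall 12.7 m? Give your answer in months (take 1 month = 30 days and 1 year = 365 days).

t ≈ 44.2 months

ΔV = Sy × A × Δh = 0.34 × 1.95 × 10^6 × 12.7 = 8.42 × 10^6 m³
Q = 2.32 million m³/yr = 6356 m³/d
t = ΔV / Q = 8.42 × 10^6 m³ / 6356 m³/d = 1325 d
t = 1325 d ≈ 44.16 months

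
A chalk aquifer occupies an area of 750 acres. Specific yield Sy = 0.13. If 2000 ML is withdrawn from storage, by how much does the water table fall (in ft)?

Δh ≈ 16.6 ft

A = 750 acres = 3.035 × 10^6 m²
ΔV = 2000 ML = 2 × 10^6 m³
Δh = ΔV / (Sy × A) = 2 × 10^6 m³ / (0.13 × 3.035 × 10^6 m²) = 5.069 m
Δh = 5.069 m = 16.63 ft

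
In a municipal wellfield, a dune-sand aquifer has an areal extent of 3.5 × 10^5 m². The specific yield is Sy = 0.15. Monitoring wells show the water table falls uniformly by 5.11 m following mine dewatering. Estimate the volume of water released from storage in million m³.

ΔV = Sy × A × Δh = 0.15 × 3.5 × 10^5 m² × 5.11 m = 2.683 × 10^5 m³
ΔV = 2.683 × 10^5 m³ = 0.2683 million m³

ΔV ≈ 0.268 million m³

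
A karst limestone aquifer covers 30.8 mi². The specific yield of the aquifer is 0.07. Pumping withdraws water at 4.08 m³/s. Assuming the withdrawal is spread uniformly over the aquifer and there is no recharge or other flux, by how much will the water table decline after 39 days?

A = 30.8 mi² = 7.977 × 10^7 m²
Q = 4.08 m³/s = 3.525 × 10^5 m³/d
ΔV = Q × t = 3.525 × 10^5 m³/d × 39 d = 1.375 × 10^7 m³
Δh = ΔV / (Sy × A) = 1.375 × 10^7 / (0.07 × 7.977 × 10^7) = 2.462 m

Δh ≈ 2.46 m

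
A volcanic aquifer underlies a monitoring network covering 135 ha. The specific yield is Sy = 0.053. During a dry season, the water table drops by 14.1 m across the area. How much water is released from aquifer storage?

ΔV ≈ 1.01 × 10^6 m³

A = 135 ha = 1.35 × 10^6 m²
ΔV = Sy × A × Δh = 0.053 × 1.35 × 10^6 m² × 14.1 m = 1.009 × 10^6 m³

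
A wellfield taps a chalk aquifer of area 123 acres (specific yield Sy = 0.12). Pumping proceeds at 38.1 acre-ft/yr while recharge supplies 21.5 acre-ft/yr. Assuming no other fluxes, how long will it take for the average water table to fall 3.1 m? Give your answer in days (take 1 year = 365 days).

t ≈ 3300 days

A = 123 acres = 4.978 × 10^5 m²
ΔV = Sy × A × Δh = 0.12 × 4.978 × 10^5 × 3.1 = 1.852 × 10^5 m³
Net withdrawal = 38.1 − 21.5 = 16.6 acre-ft/yr = 56.1 m³/d
t = ΔV / Q = 1.852 × 10^5 m³ / 56.1 m³/d = 3301 d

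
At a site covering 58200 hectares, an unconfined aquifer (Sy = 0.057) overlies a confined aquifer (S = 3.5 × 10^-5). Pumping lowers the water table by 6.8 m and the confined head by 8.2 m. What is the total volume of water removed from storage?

A = 58200 hectares = 5.82 × 10^8 m²
Unconfined: ΔV_u = Sy × A × Δh_u = 0.057 × 5.82 × 10^8 × 6.8 = 2.256 × 10^8 m³
Confined: ΔV_c = S × A × Δh_c = 3.5 × 10^-5 × 5.82 × 10^8 × 8.2 = 1.67 × 10^5 m³
Total ΔV = 2.256 × 10^8 + 1.67 × 10^5 = 2.258 × 10^8 m³

ΔV ≈ 2.26 × 10^8 m³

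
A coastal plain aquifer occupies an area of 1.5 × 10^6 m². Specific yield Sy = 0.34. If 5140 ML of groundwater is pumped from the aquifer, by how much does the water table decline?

ΔV = 5140 ML = 5.14 × 10^6 m³
Δh = ΔV / (Sy × A) = 5.14 × 10^6 m³ / (0.34 × 1.5 × 10^6 m²) = 10.08 m

Δh ≈ 10.1 m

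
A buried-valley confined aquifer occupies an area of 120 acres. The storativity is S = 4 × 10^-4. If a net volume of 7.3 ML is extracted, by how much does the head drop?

Δh ≈ 37.6 m

A = 120 acres = 4.856 × 10^5 m²
ΔV = 7.3 ML = 7300 m³
Δh = ΔV / (S × A) = 7300 m³ / (4 × 10^-4 × 4.856 × 10^5 m²) = 37.58 m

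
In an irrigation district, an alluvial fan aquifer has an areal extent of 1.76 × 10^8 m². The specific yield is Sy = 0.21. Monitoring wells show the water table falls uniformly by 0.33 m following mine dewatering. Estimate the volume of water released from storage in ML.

ΔV ≈ 12200 ML

ΔV = Sy × A × Δh = 0.21 × 1.76 × 10^8 m² × 0.33 m = 1.22 × 10^7 m³
ΔV = 1.22 × 10^7 m³ = 12200 ML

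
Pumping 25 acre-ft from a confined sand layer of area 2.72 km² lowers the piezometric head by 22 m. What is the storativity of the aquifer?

S ≈ 5.2 × 10^-4

A = 2.72 km² = 2.72 × 10^6 m²
ΔV = 25 acre-ft = 30840 m³
S = ΔV / (A × Δh) = 30840 m³ / (2.72 × 10^6 m² × 22 m) = 5.153 × 10^-4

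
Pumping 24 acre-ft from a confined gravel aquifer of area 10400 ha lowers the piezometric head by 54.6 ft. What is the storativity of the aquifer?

S ≈ 1.7 × 10^-5

A = 10400 ha = 1.04 × 10^8 m²
Δh = 54.6 ft = 16.64 m
ΔV = 24 acre-ft = 29600 m³
S = ΔV / (A × Δh) = 29600 m³ / (1.04 × 10^8 m² × 16.64 m) = 1.71 × 10^-5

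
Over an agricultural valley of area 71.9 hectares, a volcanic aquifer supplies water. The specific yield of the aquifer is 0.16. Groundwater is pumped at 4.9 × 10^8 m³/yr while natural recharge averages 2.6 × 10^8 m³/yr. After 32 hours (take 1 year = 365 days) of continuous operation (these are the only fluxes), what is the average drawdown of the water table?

Δh ≈ 7.3 m

A = 71.9 hectares = 7.19 × 10^5 m²
Net abstraction = 4.9 × 10^8 − 2.6 × 10^8 = 2.3 × 10^8 m³/yr
Q_net = 2.3 × 10^8 m³/yr = 6.301 × 10^5 m³/d
t = 32 hours = 1.333 d
ΔV = Q × t = 6.301 × 10^5 m³/d × 1.333 d = 8.402 × 10^5 m³
Δh = ΔV / (Sy × A) = 8.402 × 10^5 / (0.16 × 7.19 × 10^5) = 7.303 m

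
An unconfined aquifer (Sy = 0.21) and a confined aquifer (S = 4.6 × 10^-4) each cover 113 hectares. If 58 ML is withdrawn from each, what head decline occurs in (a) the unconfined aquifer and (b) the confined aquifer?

A = 113 hectares = 1.13 × 10^6 m²
ΔV = 58 ML = 58000 m³
Unconfined: Δh_u = ΔV/(Sy·A) = 58000/(0.21 × 1.13 × 10^6) = 0.2444 m
Confined: Δh_c = ΔV/(S·A) = 58000/(4.6 × 10^-4 × 1.13 × 10^6) = 111.6 m

Δh_u ≈ 0.244 m; Δh_c ≈ 112 m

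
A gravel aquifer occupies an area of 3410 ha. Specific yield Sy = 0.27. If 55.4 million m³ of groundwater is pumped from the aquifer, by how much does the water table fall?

Δh ≈ 6.02 m

A = 3410 ha = 3.41 × 10^7 m²
ΔV = 55.4 million m³ = 5.54 × 10^7 m³
Δh = ΔV / (Sy × A) = 5.54 × 10^7 m³ / (0.27 × 3.41 × 10^7 m²) = 6.017 m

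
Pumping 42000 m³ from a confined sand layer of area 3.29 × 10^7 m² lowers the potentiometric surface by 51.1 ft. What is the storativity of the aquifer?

S ≈ 8.2 × 10^-5

Δh = 51.1 ft = 15.58 m
S = ΔV / (A × Δh) = 42000 m³ / (3.29 × 10^7 m² × 15.58 m) = 8.196 × 10^-5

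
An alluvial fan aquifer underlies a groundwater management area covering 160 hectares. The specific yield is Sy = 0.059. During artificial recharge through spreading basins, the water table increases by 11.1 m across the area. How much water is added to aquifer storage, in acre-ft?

A = 160 hectares = 1.6 × 10^6 m²
ΔV = Sy × A × Δh = 0.059 × 1.6 × 10^6 m² × 11.1 m = 1.048 × 10^6 m³
ΔV = 1.048 × 10^6 m³ = 849.5 acre-ft

ΔV ≈ 849 acre-ft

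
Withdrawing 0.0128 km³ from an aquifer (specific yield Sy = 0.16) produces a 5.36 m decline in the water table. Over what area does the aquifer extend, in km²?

A ≈ 14.9 km²

ΔV = 0.0128 km³ = 1.28 × 10^7 m³
A = ΔV / (Sy × Δh) = 1.28 × 10^7 / (0.16 × 5.36) = 1.493 × 10^7 m²
A = 1.493 × 10^7 m² = 14.93 km²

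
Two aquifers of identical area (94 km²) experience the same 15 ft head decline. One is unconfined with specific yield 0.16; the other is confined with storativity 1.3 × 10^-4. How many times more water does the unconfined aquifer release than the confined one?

ΔV_u / ΔV_c ≈ 1230

A = 94 km² = 9.4 × 10^7 m²
Δh = 15 ft = 4.572 m
Unconfined: ΔV_u = Sy × A × Δh = 0.16 × 9.4 × 10^7 × 4.572 = 6.876 × 10^7 m³
Confined: ΔV_c = S × A × Δh = 1.3 × 10^-4 × 9.4 × 10^7 × 4.572 = 55870 m³
Ratio = ΔV_u / ΔV_c = Sy / S = 0.16 / 1.3 × 10^-4 = 1231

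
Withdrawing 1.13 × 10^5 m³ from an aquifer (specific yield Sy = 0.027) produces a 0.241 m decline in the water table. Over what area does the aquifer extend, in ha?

A ≈ 1740 ha

A = ΔV / (Sy × Δh) = 1.13 × 10^5 / (0.027 × 0.241) = 1.737 × 10^7 m²
A = 1.737 × 10^7 m² = 1737 ha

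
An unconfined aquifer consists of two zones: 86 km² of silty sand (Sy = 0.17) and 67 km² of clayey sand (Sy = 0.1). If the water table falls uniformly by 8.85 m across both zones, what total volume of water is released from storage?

A₁ = 86 km² = 8.6 × 10^7 m²; A₂ = 67 km² = 6.7 × 10^7 m²
ΔV₁ = 0.17 × 8.6 × 10^7 × 8.85 = 1.294 × 10^8 m³
ΔV₂ = 0.1 × 6.7 × 10^7 × 8.85 = 5.929 × 10^7 m³
ΔV = ΔV₁ + ΔV₂ = 1.887 × 10^8 m³

ΔV ≈ 1.89 × 10^8 m³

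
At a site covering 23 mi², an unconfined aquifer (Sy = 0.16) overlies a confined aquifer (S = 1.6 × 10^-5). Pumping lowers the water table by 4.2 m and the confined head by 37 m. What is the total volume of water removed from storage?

ΔV ≈ 4.01 × 10^7 m³

A = 23 mi² = 5.957 × 10^7 m²
Unconfined: ΔV_u = Sy × A × Δh_u = 0.16 × 5.957 × 10^7 × 4.2 = 4.003 × 10^7 m³
Confined: ΔV_c = S × A × Δh_c = 1.6 × 10^-5 × 5.957 × 10^7 × 37 = 35270 m³
Total ΔV = 4.003 × 10^7 + 35270 = 4.007 × 10^7 m³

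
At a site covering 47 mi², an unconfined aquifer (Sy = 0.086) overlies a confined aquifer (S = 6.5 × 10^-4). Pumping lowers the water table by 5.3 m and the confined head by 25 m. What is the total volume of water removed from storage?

A = 47 mi² = 1.217 × 10^8 m²
Unconfined: ΔV_u = Sy × A × Δh_u = 0.086 × 1.217 × 10^8 × 5.3 = 5.548 × 10^7 m³
Confined: ΔV_c = S × A × Δh_c = 6.5 × 10^-4 × 1.217 × 10^8 × 25 = 1.978 × 10^6 m³
Total ΔV = 5.548 × 10^7 + 1.978 × 10^6 = 5.746 × 10^7 m³

ΔV ≈ 5.75 × 10^7 m³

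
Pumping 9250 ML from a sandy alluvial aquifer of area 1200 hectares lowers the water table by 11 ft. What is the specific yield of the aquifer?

A = 1200 hectares = 1.2 × 10^7 m²
Δh = 11 ft = 3.353 m
ΔV = 9250 ML = 9.25 × 10^6 m³
Sy = ΔV / (A × Δh) = 9.25 × 10^6 m³ / (1.2 × 10^7 m² × 3.353 m) = 0.2299

Sy ≈ 0.23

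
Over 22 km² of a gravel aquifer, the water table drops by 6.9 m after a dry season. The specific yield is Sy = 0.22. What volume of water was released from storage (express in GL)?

A = 22 km² = 2.2 × 10^7 m²
ΔV = Sy × A × Δh = 0.22 × 2.2 × 10^7 m² × 6.9 m = 3.34 × 10^7 m³
ΔV = 3.34 × 10^7 m³ = 33.4 GL

ΔV ≈ 33.4 GL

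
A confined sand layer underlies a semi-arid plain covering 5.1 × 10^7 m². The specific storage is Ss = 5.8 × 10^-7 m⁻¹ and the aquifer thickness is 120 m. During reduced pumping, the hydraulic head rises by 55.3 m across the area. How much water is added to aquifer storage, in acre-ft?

ΔV ≈ 159 acre-ft

S = Ss × b = 5.8 × 10^-7 m⁻¹ × 120 m = 6.96 × 10^-5
ΔV = S × A × Δh = 6.96 × 10^-5 × 5.1 × 10^7 m² × 55.3 m = 1.963 × 10^5 m³
ΔV = 1.963 × 10^5 m³ = 159.1 acre-ft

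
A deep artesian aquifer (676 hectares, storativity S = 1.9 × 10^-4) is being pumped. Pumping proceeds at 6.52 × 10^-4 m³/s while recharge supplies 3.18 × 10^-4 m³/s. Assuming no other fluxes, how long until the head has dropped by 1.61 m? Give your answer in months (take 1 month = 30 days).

A = 676 hectares = 6.76 × 10^6 m²
ΔV = S × A × Δh = 1.9 × 10^-4 × 6.76 × 10^6 × 1.61 = 2068 m³
Net withdrawal = 6.52 × 10^-4 − 3.18 × 10^-4 = 3.34 × 10^-4 m³/s = 28.86 m³/d
t = ΔV / Q = 2068 m³ / 28.86 m³/d = 71.66 d
t = 71.66 d ≈ 2.389 months

t ≈ 2.39 months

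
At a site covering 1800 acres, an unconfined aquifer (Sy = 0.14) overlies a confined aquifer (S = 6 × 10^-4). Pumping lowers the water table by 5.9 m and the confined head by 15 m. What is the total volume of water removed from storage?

ΔV ≈ 6.08 × 10^6 m³

A = 1800 acres = 7.284 × 10^6 m²
Unconfined: ΔV_u = Sy × A × Δh_u = 0.14 × 7.284 × 10^6 × 5.9 = 6.017 × 10^6 m³
Confined: ΔV_c = S × A × Δh_c = 6 × 10^-4 × 7.284 × 10^6 × 15 = 65560 m³
Total ΔV = 6.017 × 10^6 + 65560 = 6.082 × 10^6 m³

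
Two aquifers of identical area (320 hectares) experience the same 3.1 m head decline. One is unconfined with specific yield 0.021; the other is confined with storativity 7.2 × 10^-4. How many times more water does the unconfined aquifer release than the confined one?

ΔV_u / ΔV_c ≈ 29.2

A = 320 hectares = 3.2 × 10^6 m²
Unconfined: ΔV_u = Sy × A × Δh = 0.021 × 3.2 × 10^6 × 3.1 = 2.083 × 10^5 m³
Confined: ΔV_c = S × A × Δh = 7.2 × 10^-4 × 3.2 × 10^6 × 3.1 = 7142 m³
Ratio = ΔV_u / ΔV_c = Sy / S = 0.021 / 7.2 × 10^-4 = 29.17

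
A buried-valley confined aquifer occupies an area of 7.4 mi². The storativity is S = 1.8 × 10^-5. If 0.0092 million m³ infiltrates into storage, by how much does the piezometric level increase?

A = 7.4 mi² = 1.917 × 10^7 m²
ΔV = 0.0092 million m³ = 9200 m³
Δh = ΔV / (S × A) = 9200 m³ / (1.8 × 10^-5 × 1.917 × 10^7 m²) = 26.67 m

Δh ≈ 26.7 m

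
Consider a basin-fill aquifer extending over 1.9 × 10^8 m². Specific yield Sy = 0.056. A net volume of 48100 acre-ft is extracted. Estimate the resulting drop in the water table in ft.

ΔV = 48100 acre-ft = 5.933 × 10^7 m³
Δh = ΔV / (Sy × A) = 5.933 × 10^7 m³ / (0.056 × 1.9 × 10^8 m²) = 5.576 m
Δh = 5.576 m = 18.29 ft

Δh ≈ 18.3 ft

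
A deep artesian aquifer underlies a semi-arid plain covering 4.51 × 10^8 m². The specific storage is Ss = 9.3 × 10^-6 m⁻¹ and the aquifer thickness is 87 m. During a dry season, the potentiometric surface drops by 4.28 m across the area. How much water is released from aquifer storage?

S = Ss × b = 9.3 × 10^-6 m⁻¹ × 87 m = 8.091 × 10^-4
ΔV = S × A × Δh = 8.091 × 10^-4 × 4.51 × 10^8 m² × 4.28 m = 1.562 × 10^6 m³

ΔV ≈ 1.56 × 10^6 m³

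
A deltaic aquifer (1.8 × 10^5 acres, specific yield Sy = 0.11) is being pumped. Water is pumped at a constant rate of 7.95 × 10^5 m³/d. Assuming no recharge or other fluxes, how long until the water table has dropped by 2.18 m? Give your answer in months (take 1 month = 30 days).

A = 1.8 × 10^5 acres = 7.284 × 10^8 m²
ΔV = Sy × A × Δh = 0.11 × 7.284 × 10^8 × 2.18 = 1.747 × 10^8 m³
t = ΔV / Q = 1.747 × 10^8 m³ / 7.95 × 10^5 m³/d = 219.7 d
t = 219.7 d ≈ 7.324 months

t ≈ 7.32 months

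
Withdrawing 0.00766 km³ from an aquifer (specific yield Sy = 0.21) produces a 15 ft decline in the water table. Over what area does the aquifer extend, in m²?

Δh = 15 ft = 4.572 m
ΔV = 0.00766 km³ = 7.66 × 10^6 m³
A = ΔV / (Sy × Δh) = 7.66 × 10^6 / (0.21 × 4.572) = 7.978 × 10^6 m²

A ≈ 7.98 × 10^6 m²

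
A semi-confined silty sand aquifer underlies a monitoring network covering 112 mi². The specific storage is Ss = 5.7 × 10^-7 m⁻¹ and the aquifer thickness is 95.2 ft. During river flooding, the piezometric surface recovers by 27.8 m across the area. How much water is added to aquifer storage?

ΔV ≈ 1.33 × 10^5 m³

b = 95.2 ft = 29.02 m
S = Ss × b = 5.7 × 10^-7 m⁻¹ × 29.02 m = 1.654 × 10^-5
A = 112 mi² = 2.901 × 10^8 m²
ΔV = S × A × Δh = 1.654 × 10^-5 × 2.901 × 10^8 m² × 27.8 m = 1.334 × 10^5 m³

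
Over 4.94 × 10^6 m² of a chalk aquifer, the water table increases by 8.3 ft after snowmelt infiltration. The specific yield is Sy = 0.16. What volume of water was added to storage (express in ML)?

Δh = 8.3 ft = 2.53 m
ΔV = Sy × A × Δh = 0.16 × 4.94 × 10^6 m² × 2.53 m = 2 × 10^6 m³
ΔV = 2 × 10^6 m³ = 2000 ML

ΔV ≈ 2000 ML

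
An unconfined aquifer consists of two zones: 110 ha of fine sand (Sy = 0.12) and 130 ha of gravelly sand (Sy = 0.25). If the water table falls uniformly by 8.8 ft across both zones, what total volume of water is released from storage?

ΔV ≈ 1.23 × 10^6 m³

A₁ = 110 ha = 1.1 × 10^6 m²; A₂ = 130 ha = 1.3 × 10^6 m²
Δh = 8.8 ft = 2.682 m
ΔV₁ = 0.12 × 1.1 × 10^6 × 2.682 = 3.541 × 10^5 m³
ΔV₂ = 0.25 × 1.3 × 10^6 × 2.682 = 8.717 × 10^5 m³
ΔV = ΔV₁ + ΔV₂ = 1.226 × 10^6 m³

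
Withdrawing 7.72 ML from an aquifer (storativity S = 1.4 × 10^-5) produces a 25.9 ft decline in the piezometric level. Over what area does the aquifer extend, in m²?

A ≈ 6.99 × 10^7 m²

Δh = 25.9 ft = 7.894 m
ΔV = 7.72 ML = 7720 m³
A = ΔV / (S × Δh) = 7720 / (1.4 × 10^-5 × 7.894) = 6.985 × 10^7 m²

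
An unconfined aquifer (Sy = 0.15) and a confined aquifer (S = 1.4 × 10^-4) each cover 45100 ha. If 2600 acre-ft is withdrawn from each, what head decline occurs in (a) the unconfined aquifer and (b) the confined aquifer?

Δh_u ≈ 0.0474 m; Δh_c ≈ 50.8 m

A = 45100 ha = 4.51 × 10^8 m²
ΔV = 2600 acre-ft = 3.207 × 10^6 m³
Unconfined: Δh_u = ΔV/(Sy·A) = 3.207 × 10^6/(0.15 × 4.51 × 10^8) = 0.04741 m
Confined: Δh_c = ΔV/(S·A) = 3.207 × 10^6/(1.4 × 10^-4 × 4.51 × 10^8) = 50.79 m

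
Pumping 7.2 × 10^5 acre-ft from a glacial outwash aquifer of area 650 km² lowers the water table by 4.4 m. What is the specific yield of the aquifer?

A = 650 km² = 6.5 × 10^8 m²
ΔV = 7.2 × 10^5 acre-ft = 8.881 × 10^8 m³
Sy = ΔV / (A × Δh) = 8.881 × 10^8 m³ / (6.5 × 10^8 m² × 4.4 m) = 0.3105

Sy ≈ 0.31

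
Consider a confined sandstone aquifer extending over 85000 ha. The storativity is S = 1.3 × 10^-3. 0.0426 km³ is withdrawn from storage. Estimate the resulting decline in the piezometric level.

Δh ≈ 38.6 m

A = 85000 ha = 8.5 × 10^8 m²
ΔV = 0.0426 km³ = 4.26 × 10^7 m³
Δh = ΔV / (S × A) = 4.26 × 10^7 m³ / (0.0013 × 8.5 × 10^8 m²) = 38.55 m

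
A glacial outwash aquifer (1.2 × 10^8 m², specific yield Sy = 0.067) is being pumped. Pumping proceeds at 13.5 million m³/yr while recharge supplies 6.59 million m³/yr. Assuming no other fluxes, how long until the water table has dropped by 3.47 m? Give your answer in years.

ΔV = Sy × A × Δh = 0.067 × 1.2 × 10^8 × 3.47 = 2.79 × 10^7 m³
Net withdrawal = 13.5 − 6.59 = 6.91 million m³/yr = 18930 m³/d
t = ΔV / Q = 2.79 × 10^7 m³ / 18930 m³/d = 1474 d
t = 1474 d ≈ 4.037 years

t ≈ 4.04 years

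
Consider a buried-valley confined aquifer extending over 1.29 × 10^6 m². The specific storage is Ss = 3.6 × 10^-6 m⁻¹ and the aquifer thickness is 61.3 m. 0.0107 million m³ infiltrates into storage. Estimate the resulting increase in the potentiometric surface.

Δh ≈ 37.6 m

S = Ss × b = 3.6 × 10^-6 m⁻¹ × 61.3 m = 2.207 × 10^-4
ΔV = 0.0107 million m³ = 10700 m³
Δh = ΔV / (S × A) = 10700 m³ / (2.207 × 10^-4 × 1.29 × 10^6 m²) = 37.59 m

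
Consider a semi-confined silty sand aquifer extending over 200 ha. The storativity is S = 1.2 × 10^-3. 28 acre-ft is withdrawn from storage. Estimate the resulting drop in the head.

Δh ≈ 14.4 m

A = 200 ha = 2 × 10^6 m²
ΔV = 28 acre-ft = 34540 m³
Δh = ΔV / (S × A) = 34540 m³ / (0.0012 × 2 × 10^6 m²) = 14.39 m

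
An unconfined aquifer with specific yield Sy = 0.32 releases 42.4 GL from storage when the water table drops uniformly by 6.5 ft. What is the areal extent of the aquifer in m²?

A ≈ 6.69 × 10^7 m²

Δh = 6.5 ft = 1.981 m
ΔV = 42.4 GL = 4.24 × 10^7 m³
A = ΔV / (Sy × Δh) = 4.24 × 10^7 / (0.32 × 1.981) = 6.688 × 10^7 m²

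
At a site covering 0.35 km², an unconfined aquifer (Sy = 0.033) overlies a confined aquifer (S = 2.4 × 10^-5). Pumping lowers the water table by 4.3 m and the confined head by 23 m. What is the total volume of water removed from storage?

ΔV ≈ 49900 m³

A = 0.35 km² = 3.5 × 10^5 m²
Unconfined: ΔV_u = Sy × A × Δh_u = 0.033 × 3.5 × 10^5 × 4.3 = 49660 m³
Confined: ΔV_c = S × A × Δh_c = 2.4 × 10^-5 × 3.5 × 10^5 × 23 = 193.2 m³
Total ΔV = 49660 + 193.2 = 49860 m³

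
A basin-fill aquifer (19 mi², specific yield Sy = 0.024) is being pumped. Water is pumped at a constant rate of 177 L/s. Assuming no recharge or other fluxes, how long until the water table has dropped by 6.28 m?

t ≈ 485 days

A = 19 mi² = 4.921 × 10^7 m²
ΔV = Sy × A × Δh = 0.024 × 4.921 × 10^7 × 6.28 = 7.417 × 10^6 m³
Q = 177 L/s = 15290 m³/d
t = ΔV / Q = 7.417 × 10^6 m³ / 15290 m³/d = 485 d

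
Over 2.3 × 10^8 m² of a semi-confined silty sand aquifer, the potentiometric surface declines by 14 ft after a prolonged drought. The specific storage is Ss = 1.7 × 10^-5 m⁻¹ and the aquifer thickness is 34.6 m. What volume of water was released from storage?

ΔV ≈ 5.77 × 10^5 m³

S = Ss × b = 1.7 × 10^-5 m⁻¹ × 34.6 m = 5.882 × 10^-4
Δh = 14 ft = 4.267 m
ΔV = S × A × Δh = 5.882 × 10^-4 × 2.3 × 10^8 m² × 4.267 m = 5.773 × 10^5 m³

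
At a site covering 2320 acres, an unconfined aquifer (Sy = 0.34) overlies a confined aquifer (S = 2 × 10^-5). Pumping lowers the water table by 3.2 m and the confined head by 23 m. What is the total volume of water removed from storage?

ΔV ≈ 1.02 × 10^7 m³

A = 2320 acres = 9.389 × 10^6 m²
Unconfined: ΔV_u = Sy × A × Δh_u = 0.34 × 9.389 × 10^6 × 3.2 = 1.021 × 10^7 m³
Confined: ΔV_c = S × A × Δh_c = 2 × 10^-5 × 9.389 × 10^6 × 23 = 4319 m³
Total ΔV = 1.021 × 10^7 + 4319 = 1.022 × 10^7 m³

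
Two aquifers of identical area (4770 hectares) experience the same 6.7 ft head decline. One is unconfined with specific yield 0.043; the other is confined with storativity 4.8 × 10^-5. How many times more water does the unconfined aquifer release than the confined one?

ΔV_u / ΔV_c ≈ 896

A = 4770 hectares = 4.77 × 10^7 m²
Δh = 6.7 ft = 2.042 m
Unconfined: ΔV_u = Sy × A × Δh = 0.043 × 4.77 × 10^7 × 2.042 = 4.189 × 10^6 m³
Confined: ΔV_c = S × A × Δh = 4.8 × 10^-5 × 4.77 × 10^7 × 2.042 = 4676 m³
Ratio = ΔV_u / ΔV_c = Sy / S = 0.043 / 4.8 × 10^-5 = 895.8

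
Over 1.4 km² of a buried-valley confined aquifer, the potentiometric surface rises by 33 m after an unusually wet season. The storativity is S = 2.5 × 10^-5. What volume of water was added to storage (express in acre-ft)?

ΔV ≈ 0.936 acre-ft

A = 1.4 km² = 1.4 × 10^6 m²
ΔV = S × A × Δh = 2.5 × 10^-5 × 1.4 × 10^6 m² × 33 m = 1155 m³
ΔV = 1155 m³ = 0.9364 acre-ft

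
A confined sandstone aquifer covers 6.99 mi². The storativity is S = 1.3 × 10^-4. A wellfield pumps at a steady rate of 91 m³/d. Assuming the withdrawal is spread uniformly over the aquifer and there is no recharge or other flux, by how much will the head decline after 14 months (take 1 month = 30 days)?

A = 6.99 mi² = 1.81 × 10^7 m²
t = 14 months = 420 d
ΔV = Q × t = 91 m³/d × 420 d = 38220 m³
Δh = ΔV / (S × A) = 38220 / (1.3 × 10^-4 × 1.81 × 10^7) = 16.24 m

Δh ≈ 16.2 m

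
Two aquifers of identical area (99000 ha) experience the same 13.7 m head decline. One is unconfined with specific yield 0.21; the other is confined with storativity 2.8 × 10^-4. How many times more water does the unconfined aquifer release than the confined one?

ΔV_u / ΔV_c ≈ 750

A = 99000 ha = 9.9 × 10^8 m²
Unconfined: ΔV_u = Sy × A × Δh = 0.21 × 9.9 × 10^8 × 13.7 = 2.848 × 10^9 m³
Confined: ΔV_c = S × A × Δh = 2.8 × 10^-4 × 9.9 × 10^8 × 13.7 = 3.798 × 10^6 m³
Ratio = ΔV_u / ΔV_c = Sy / S = 0.21 / 2.8 × 10^-4 = 750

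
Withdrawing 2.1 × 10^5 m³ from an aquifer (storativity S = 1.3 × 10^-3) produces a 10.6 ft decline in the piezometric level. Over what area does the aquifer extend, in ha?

A ≈ 5000 ha

Δh = 10.6 ft = 3.231 m
A = ΔV / (S × Δh) = 2.1 × 10^5 / (0.0013 × 3.231) = 5 × 10^7 m²
A = 5 × 10^7 m² = 5000 ha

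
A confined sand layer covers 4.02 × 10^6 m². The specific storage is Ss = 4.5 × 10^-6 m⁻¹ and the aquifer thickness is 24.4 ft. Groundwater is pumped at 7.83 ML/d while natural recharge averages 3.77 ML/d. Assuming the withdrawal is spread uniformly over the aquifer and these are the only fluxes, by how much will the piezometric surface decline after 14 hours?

b = 24.4 ft = 7.437 m
S = Ss × b = 4.5 × 10^-6 m⁻¹ × 7.437 m = 3.347 × 10^-5
Net abstraction = 7.83 − 3.77 = 4.06 ML/d
Q_net = 4.06 ML/d = 4060 m³/d
t = 14 hours = 0.5833 d
ΔV = Q × t = 4060 m³/d × 0.5833 d = 2368 m³
Δh = ΔV / (S × A) = 2368 / (3.347 × 10^-5 × 4.02 × 10^6) = 17.6 m

Δh ≈ 17.6 m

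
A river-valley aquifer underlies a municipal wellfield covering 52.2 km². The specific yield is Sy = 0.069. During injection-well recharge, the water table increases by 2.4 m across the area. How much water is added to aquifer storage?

ΔV ≈ 8.64 × 10^6 m³

A = 52.2 km² = 5.22 × 10^7 m²
ΔV = Sy × A × Δh = 0.069 × 5.22 × 10^7 m² × 2.4 m = 8.644 × 10^6 m³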